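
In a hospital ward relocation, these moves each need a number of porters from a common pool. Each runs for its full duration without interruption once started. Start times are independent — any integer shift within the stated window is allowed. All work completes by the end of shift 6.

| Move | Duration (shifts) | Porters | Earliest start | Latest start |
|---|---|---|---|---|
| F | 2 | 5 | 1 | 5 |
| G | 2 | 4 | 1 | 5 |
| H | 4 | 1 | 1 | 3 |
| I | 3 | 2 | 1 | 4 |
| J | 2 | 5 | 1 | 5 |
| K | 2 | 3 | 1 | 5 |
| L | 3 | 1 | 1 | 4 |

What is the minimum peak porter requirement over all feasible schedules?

8

Early-start (F@1, G@1, H@1, I@1, J@1, K@1, L@1) gives peak 21: s1:21  s2:21  s3:4  s4:1  s5:0  s6:0.
Shift G→5, J→3, K→5, L→4.
Schedule F@1, G@5, H@1, I@1, J@3, K@5, L@4: s1:8  s2:8  s3:8  s4:7  s5:8  s6:8 — peak 8.
Total porter-shifts = 47 over 6 shifts ⇒ peak ≥ ⌈47/6⌉ = 8, so 8 is optimal.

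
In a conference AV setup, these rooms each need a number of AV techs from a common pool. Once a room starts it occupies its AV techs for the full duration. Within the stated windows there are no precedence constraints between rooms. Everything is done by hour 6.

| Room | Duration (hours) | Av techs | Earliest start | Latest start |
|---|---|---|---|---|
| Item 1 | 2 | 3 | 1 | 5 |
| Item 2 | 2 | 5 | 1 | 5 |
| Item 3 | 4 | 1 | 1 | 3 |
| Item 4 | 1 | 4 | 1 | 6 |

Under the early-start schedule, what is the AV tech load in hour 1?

13

At early start, hour 1 has: Item 1, Item 2, Item 3, Item 4.
Demand: 3 + 5 + 1 + 4 = 13.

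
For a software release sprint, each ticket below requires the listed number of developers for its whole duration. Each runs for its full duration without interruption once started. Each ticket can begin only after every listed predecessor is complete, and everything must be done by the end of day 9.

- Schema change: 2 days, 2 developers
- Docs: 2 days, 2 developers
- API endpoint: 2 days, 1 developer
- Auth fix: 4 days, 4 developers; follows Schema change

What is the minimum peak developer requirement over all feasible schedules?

4

Early-start (Schema change@1, Docs@1, API endpoint@1, Auth fix@3) gives peak 5: d1:5  d2:5  d3:4  d4:4  d5:4  d6:4  d7:0  d8:0  d9:0.
Shift API endpoint→3, Auth fix→5.
Schedule Schema change@1, Docs@1, API endpoint@3, Auth fix@5: d1:4  d2:4  d3:1  d4:1  d5:4  d6:4  d7:4  d8:4  d9:0 — peak 4.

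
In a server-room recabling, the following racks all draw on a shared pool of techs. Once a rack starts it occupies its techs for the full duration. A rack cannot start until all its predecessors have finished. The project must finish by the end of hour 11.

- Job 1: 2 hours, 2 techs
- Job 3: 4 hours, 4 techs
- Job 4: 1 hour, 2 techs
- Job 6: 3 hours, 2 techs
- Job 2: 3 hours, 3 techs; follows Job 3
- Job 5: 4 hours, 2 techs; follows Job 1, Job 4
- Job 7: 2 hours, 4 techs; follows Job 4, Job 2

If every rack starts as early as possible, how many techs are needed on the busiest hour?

10

Early-start schedule: Job 1@1, Job 3@1, Job 4@1, Job 6@1, Job 2@5, Job 5@3, Job 7@8.
Load per hour: hour 1: 10, hour 2: 8, hour 3: 8, hour 4: 6, hour 5: 5, hour 6: 5, hour 7: 3, hour 8: 4, hour 9: 4, hour 10: 0, hour 11: 0.
Peak is 10.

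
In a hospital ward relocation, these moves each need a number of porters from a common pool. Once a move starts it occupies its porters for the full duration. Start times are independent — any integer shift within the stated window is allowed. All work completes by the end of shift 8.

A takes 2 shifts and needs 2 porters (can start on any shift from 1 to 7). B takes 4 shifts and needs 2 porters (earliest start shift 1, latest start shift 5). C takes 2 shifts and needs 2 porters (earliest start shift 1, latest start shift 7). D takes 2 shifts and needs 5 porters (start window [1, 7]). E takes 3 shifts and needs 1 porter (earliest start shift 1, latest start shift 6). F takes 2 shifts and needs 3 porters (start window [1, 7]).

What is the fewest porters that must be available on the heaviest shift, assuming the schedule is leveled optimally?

5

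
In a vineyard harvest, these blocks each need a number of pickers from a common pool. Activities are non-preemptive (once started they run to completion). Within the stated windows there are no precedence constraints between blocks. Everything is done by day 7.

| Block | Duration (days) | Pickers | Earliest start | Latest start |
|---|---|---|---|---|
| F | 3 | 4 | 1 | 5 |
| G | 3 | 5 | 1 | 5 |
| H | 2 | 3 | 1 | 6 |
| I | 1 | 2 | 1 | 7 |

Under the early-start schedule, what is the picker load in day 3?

At early start, day 3 has: F, G.
Demand: 4 + 5 = 9.

9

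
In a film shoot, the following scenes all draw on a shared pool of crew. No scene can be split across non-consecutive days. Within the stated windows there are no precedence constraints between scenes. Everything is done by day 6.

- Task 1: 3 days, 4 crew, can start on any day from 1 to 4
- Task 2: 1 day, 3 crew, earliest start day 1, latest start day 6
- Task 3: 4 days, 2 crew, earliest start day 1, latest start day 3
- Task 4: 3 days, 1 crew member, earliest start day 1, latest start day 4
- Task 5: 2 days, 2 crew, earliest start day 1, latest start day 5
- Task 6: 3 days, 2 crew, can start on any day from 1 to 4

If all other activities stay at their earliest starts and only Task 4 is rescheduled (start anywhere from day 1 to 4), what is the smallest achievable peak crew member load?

Task 4@1: d1:14  d2:11  d3:9  d4:2  d5:0  d6:0 → peak 14
Task 4@2: d1:13  d2:11  d3:9  d4:3  d5:0  d6:0 → peak 13
Task 4@3: d1:13  d2:10  d3:9  d4:3  d5:1  d6:0 → peak 13
Task 4@4: d1:13  d2:10  d3:8  d4:3  d5:1  d6:1 → peak 13
Best is Task 4@2, peak 13.

13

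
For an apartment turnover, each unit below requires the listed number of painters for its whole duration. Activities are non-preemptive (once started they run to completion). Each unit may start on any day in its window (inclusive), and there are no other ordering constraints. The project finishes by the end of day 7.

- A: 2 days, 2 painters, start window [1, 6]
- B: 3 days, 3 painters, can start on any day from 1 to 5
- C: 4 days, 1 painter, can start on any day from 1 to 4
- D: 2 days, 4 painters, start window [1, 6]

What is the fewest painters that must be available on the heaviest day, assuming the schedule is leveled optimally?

Early-start (A@1, B@1, C@1, D@1) gives peak 10: d1:10  d2:10  d3:4  d4:1  d5:0  d6:0  d7:0.
Shift B→3, D→6.
Schedule A@1, B@3, C@1, D@6: d1:3  d2:3  d3:4  d4:4  d5:3  d6:4  d7:4 — peak 4.
Total painter-days = 25 over 7 days ⇒ peak ≥ ⌈25/7⌉ = 4, so 4 is optimal.

4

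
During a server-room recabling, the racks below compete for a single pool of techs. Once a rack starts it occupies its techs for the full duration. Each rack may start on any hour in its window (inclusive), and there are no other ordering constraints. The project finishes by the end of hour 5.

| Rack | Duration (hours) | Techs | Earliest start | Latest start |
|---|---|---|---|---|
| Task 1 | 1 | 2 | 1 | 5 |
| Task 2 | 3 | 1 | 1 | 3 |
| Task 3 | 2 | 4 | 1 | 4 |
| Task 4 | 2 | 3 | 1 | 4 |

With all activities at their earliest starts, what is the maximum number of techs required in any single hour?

10

Early-start schedule: Task 1@1, Task 2@1, Task 3@1, Task 4@1.
Load per hour: hour 1: 10, hour 2: 8, hour 3: 1, hour 4: 0, hour 5: 0.
Peak is 10.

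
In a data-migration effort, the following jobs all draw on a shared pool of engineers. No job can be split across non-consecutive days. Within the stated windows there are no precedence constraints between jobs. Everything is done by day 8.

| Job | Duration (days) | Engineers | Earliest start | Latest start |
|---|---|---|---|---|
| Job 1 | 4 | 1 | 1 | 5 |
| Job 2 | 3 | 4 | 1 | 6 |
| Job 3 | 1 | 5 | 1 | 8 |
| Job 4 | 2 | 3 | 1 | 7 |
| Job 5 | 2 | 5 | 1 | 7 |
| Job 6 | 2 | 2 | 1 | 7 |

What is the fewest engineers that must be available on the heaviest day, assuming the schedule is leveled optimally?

6

Early-start (Job 1@1, Job 2@1, Job 3@1, Job 4@1, Job 5@1, Job 6@1) gives peak 20: d1:20  d2:15  d3:5  d4:1  d5:0  d6:0  d7:0  d8:0.
Shift Job 3→4, Job 4→5, Job 5→7, Job 6→5.
Schedule Job 1@1, Job 2@1, Job 3@4, Job 4@5, Job 5@7, Job 6@5: d1:5  d2:5  d3:5  d4:6  d5:5  d6:5  d7:5  d8:5 — peak 6.
Total engineer-days = 41 over 8 days ⇒ peak ≥ ⌈41/8⌉ = 6, so 6 is optimal.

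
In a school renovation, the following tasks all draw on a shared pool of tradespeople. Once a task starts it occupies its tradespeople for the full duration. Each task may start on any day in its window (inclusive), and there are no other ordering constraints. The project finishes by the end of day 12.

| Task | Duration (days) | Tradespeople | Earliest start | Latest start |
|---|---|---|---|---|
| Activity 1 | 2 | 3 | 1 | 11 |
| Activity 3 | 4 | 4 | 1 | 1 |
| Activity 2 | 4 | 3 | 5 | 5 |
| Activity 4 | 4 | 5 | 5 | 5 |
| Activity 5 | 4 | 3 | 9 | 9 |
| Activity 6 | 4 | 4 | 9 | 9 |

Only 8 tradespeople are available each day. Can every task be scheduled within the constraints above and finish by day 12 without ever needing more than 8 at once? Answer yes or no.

Schedule Activity 1@1, Activity 3@1, Activity 2@5, Activity 4@5, Activity 5@9, Activity 6@9: d1:7  d2:7  d3:4  d4:4  d5:8  d6:8  d7:8  d8:8  d9:7  d10:7  d11:7  d12:7 — peak 8 ≤ 8.

yes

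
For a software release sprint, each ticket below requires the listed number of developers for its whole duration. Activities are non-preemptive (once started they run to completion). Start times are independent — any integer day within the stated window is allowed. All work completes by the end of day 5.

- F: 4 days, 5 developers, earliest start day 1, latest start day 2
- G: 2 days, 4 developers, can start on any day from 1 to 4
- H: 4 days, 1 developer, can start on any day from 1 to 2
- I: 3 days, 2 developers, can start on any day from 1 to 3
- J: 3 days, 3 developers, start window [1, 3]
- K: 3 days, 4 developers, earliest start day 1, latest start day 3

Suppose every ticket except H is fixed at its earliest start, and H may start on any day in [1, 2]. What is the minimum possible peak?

H@1: d1:19  d2:19  d3:15  d4:6  d5:0 → peak 19
H@2: d1:18  d2:19  d3:15  d4:6  d5:1 → peak 19
Best is H@1, peak 19.

19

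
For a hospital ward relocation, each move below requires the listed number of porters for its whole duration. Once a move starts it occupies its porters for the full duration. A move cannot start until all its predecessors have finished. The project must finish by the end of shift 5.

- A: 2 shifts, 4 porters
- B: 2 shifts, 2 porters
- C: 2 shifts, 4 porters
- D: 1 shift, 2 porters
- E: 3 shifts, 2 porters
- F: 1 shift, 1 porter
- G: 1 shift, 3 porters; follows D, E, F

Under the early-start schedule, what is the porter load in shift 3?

2

At early start, shift 3 has: E.
Demand: 2 = 2.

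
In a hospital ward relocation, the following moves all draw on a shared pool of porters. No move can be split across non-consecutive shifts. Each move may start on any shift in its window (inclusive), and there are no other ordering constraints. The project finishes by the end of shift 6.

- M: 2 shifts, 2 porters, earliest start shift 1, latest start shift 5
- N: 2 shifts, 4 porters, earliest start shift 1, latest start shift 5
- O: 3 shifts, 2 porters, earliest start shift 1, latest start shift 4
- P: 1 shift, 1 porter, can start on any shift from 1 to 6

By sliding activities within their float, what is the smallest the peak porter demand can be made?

4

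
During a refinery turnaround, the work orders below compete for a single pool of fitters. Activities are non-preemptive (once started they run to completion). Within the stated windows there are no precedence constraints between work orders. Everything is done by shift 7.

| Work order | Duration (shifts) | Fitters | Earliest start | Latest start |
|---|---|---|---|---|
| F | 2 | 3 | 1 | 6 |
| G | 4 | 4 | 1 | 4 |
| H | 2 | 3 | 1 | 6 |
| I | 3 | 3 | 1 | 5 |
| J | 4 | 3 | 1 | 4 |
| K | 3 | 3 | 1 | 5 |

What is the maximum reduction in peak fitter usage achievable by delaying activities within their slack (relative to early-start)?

9

Early-start peak: s1:19  s2:19  s3:13  s4:7  s5:0  s6:0  s7:0 ⇒ 19.
Leveled (F@1, G@1, H@1, I@3, J@3, K@5): s1:10  s2:10  s3:10  s4:10  s5:9  s6:6  s7:3 ⇒ 10.
Reduction 19 − 10 = 9.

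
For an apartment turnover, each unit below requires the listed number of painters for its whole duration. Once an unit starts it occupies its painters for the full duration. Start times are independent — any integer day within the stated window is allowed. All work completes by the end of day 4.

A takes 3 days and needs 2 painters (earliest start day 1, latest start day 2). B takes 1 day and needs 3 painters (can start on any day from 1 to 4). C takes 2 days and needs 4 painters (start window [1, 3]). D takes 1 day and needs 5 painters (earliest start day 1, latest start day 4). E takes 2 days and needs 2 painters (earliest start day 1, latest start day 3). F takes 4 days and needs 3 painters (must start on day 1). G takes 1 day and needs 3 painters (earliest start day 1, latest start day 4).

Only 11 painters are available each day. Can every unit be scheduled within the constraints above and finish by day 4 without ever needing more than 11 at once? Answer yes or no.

Schedule A@1, B@1, C@2, D@4, E@1, F@1, G@4: d1:10  d2:11  d3:9  d4:11 — peak 11 ≤ 11.

yes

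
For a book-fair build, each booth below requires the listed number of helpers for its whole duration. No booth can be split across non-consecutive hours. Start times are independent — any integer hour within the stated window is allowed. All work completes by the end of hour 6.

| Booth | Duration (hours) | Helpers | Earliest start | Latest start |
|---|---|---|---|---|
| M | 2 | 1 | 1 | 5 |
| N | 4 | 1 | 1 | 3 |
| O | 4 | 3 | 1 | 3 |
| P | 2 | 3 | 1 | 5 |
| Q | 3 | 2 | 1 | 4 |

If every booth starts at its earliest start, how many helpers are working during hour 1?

10

At early start, hour 1 has: M, N, O, P, Q.
Demand: 1 + 1 + 3 + 3 + 2 = 10.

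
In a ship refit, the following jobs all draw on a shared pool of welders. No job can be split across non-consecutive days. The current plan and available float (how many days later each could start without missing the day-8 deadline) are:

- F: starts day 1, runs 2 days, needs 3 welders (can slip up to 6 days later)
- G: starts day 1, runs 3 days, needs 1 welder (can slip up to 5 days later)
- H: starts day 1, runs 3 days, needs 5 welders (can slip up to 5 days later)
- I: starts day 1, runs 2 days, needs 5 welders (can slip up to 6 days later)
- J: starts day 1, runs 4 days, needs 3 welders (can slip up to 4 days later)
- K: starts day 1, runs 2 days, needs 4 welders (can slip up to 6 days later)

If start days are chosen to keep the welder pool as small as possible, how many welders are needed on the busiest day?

8

Early-start (F@1, G@1, H@1, I@1, J@1, K@1) gives peak 21: d1:21  d2:21  d3:9  d4:3  d5:0  d6:0  d7:0  d8:0.
Shift H→3, I→6, J→4.
Schedule F@1, G@1, H@3, I@6, J@4, K@1: d1:8  d2:8  d3:6  d4:8  d5:8  d6:8  d7:8  d8:0 — peak 8.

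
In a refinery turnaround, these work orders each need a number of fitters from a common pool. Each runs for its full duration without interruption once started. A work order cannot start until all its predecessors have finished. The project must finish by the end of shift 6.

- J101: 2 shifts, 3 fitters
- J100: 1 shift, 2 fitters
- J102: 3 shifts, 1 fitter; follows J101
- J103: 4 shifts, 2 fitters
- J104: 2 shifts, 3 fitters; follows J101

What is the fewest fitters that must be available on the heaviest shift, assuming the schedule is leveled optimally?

5

Early-start (J101@1, J100@1, J102@3, J103@1, J104@3) gives peak 7: s1:7  s2:5  s3:6  s4:6  s5:1  s6:0.
Shift J100→3, J104→5.
Schedule J101@1, J100@3, J102@3, J103@1, J104@5: s1:5  s2:5  s3:5  s4:3  s5:4  s6:3 — peak 5.
Total fitter-shifts = 25 over 6 shifts ⇒ peak ≥ ⌈25/6⌉ = 5, so 5 is optimal.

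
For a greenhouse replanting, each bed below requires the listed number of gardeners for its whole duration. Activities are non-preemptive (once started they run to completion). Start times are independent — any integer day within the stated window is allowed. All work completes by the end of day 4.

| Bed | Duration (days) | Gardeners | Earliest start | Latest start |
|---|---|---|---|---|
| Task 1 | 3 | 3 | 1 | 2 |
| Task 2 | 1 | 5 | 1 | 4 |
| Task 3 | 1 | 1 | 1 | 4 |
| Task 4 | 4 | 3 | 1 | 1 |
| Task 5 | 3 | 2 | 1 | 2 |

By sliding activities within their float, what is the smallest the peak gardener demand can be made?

Early-start (Task 1@1, Task 2@1, Task 3@1, Task 4@1, Task 5@1) gives peak 14: d1:14  d2:8  d3:8  d4:3.
Shift Task 2→4.
Schedule Task 1@1, Task 2@4, Task 3@1, Task 4@1, Task 5@1: d1:9  d2:8  d3:8  d4:8 — peak 9.
Total gardener-days = 33 over 4 days ⇒ peak ≥ ⌈33/4⌉ = 9, so 9 is optimal.

9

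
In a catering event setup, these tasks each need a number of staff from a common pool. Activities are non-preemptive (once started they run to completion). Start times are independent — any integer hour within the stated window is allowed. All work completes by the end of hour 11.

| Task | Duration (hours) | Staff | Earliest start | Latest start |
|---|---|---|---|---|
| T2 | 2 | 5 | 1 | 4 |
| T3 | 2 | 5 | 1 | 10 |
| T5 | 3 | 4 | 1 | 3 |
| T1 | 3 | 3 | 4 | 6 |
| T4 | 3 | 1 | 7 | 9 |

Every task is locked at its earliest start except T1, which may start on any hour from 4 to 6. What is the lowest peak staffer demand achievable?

14

T1@4: h1:14  h2:14  h3:4  h4:3  h5:3  h6:3  h7:1  h8:1  h9:1  h10:0  h11:0 → peak 14
T1@5: h1:14  h2:14  h3:4  h4:0  h5:3  h6:3  h7:4  h8:1  h9:1  h10:0  h11:0 → peak 14
T1@6: h1:14  h2:14  h3:4  h4:0  h5:0  h6:3  h7:4  h8:4  h9:1  h10:0  h11:0 → peak 14
Best is T1@4, peak 14.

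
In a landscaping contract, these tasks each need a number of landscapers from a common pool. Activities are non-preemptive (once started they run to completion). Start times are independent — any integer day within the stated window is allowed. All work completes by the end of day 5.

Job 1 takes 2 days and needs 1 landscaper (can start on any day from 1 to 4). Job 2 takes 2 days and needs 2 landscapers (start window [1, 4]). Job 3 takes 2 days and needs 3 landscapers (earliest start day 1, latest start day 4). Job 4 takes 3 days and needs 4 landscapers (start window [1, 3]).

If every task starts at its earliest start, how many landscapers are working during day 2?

10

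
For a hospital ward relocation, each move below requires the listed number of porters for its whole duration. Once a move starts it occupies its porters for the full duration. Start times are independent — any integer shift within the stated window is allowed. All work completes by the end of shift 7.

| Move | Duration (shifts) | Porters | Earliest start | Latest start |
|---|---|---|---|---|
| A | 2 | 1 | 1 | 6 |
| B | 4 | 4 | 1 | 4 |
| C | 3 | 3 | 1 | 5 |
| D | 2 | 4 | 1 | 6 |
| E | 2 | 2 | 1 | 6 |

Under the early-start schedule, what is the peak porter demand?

Early-start schedule: A@1, B@1, C@1, D@1, E@1.
Load per shift: shift 1: 14, shift 2: 14, shift 3: 7, shift 4: 4, shift 5: 0, shift 6: 0, shift 7: 0.
Peak is 14.

14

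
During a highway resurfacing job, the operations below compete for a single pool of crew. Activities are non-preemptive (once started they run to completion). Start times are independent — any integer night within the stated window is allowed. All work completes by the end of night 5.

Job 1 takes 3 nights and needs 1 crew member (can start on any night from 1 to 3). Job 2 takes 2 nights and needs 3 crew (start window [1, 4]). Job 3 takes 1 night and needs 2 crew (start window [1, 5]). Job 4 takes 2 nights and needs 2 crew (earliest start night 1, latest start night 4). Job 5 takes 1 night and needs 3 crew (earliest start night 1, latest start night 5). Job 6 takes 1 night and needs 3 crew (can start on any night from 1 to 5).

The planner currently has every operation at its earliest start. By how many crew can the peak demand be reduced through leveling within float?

Early-start peak: n1:14  n2:6  n3:1  n4:0  n5:0 ⇒ 14.
Leveled (Job 1@1, Job 2@1, Job 3@3, Job 4@3, Job 5@4, Job 6@5): n1:4  n2:4  n3:5  n4:5  n5:3 ⇒ 5.
Reduction 14 − 5 = 9.

9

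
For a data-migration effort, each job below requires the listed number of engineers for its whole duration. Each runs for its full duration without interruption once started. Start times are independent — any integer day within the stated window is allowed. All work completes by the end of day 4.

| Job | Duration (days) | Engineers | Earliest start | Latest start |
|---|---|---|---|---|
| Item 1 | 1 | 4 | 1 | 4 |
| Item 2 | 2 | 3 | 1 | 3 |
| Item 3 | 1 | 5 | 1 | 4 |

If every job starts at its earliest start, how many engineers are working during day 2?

3

At early start, day 2 has: Item 2.
Demand: 3 = 3.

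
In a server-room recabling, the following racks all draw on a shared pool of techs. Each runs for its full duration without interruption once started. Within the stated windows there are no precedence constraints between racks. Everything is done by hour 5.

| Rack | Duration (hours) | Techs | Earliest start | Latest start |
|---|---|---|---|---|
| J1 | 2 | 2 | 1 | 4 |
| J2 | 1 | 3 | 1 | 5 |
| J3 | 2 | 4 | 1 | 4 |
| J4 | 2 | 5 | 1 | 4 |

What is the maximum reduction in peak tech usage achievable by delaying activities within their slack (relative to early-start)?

Early-start peak: h1:14  h2:11  h3:0  h4:0  h5:0 ⇒ 14.
Leveled (J1@1, J2@1, J3@2, J4@4): h1:5  h2:6  h3:4  h4:5  h5:5 ⇒ 6.
Reduction 14 − 6 = 8.

8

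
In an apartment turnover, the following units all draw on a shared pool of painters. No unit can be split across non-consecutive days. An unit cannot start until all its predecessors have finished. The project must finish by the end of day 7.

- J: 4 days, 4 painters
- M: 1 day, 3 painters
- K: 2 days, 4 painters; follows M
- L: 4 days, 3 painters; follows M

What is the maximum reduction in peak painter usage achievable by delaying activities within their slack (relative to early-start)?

4

Early-start peak: d1:7  d2:11  d3:11  d4:7  d5:3  d6:0  d7:0 ⇒ 11.
Leveled (J@1, M@1, K@5, L@2): d1:7  d2:7  d3:7  d4:7  d5:7  d6:4  d7:0 ⇒ 7.
Reduction 11 − 7 = 4.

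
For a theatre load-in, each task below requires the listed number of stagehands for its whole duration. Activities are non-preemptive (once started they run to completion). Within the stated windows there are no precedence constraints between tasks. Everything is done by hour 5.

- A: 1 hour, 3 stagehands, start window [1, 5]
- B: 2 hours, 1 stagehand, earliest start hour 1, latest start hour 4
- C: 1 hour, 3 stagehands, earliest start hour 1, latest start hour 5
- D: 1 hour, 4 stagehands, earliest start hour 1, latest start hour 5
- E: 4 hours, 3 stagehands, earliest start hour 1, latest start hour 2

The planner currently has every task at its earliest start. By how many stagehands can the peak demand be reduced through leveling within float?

Early-start peak: h1:14  h2:4  h3:3  h4:3  h5:0 ⇒ 14.
Leveled (A@1, B@2, C@4, D@5, E@1): h1:6  h2:4  h3:4  h4:6  h5:4 ⇒ 6.
Reduction 14 − 6 = 8.

8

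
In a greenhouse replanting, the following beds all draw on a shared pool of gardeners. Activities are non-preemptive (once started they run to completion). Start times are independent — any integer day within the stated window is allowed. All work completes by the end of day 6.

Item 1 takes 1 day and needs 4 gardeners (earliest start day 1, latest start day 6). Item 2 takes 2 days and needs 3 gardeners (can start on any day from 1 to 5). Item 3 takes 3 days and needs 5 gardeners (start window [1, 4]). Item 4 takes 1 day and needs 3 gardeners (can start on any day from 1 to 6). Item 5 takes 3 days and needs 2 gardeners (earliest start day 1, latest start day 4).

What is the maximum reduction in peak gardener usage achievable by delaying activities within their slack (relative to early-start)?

Early-start peak: d1:17  d2:10  d3:7  d4:0  d5:0  d6:0 ⇒ 17.
Leveled (Item 1@1, Item 2@1, Item 3@3, Item 4@2, Item 5@3): d1:7  d2:6  d3:7  d4:7  d5:7  d6:0 ⇒ 7.
Reduction 17 − 7 = 10.

10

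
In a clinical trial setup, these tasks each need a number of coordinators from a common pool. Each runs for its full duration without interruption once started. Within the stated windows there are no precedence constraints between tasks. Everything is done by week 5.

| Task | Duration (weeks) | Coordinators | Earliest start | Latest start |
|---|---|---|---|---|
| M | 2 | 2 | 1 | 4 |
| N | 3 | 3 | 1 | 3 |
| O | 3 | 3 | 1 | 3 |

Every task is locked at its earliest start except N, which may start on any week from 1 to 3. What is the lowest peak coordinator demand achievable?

6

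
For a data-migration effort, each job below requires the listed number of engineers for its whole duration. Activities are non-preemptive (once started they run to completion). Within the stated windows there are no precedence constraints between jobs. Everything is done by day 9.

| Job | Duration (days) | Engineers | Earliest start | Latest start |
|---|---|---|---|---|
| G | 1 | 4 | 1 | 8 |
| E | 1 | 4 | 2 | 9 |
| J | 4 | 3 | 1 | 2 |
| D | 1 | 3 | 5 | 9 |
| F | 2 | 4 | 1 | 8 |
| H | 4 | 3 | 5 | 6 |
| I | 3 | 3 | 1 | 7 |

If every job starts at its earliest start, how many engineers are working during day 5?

At early start, day 5 has: D, H.
Demand: 3 + 3 = 6.

6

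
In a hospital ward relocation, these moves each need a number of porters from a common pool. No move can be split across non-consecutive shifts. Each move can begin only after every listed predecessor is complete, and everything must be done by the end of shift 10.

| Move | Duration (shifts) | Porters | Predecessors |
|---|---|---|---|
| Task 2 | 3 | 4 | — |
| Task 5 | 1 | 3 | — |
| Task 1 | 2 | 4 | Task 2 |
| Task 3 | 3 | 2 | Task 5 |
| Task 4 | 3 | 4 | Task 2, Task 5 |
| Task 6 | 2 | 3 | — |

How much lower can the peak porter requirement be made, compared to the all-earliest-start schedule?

4

Early-start peak: s1:10  s2:9  s3:6  s4:10  s5:8  s6:4  s7:0  s8:0  s9:0  s10:0 ⇒ 10.
Leveled (Task 2@1, Task 5@4, Task 1@6, Task 3@5, Task 4@8, Task 6@4): s1:4  s2:4  s3:4  s4:6  s5:5  s6:6  s7:6  s8:4  s9:4  s10:4 ⇒ 6.
Reduction 10 − 6 = 4.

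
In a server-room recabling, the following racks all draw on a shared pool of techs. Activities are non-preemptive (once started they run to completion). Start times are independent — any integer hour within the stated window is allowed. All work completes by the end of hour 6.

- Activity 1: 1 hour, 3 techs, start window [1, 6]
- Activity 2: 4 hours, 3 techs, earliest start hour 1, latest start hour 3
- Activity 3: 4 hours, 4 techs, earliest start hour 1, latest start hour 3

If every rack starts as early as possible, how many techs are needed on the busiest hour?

Early-start schedule: Activity 1@1, Activity 2@1, Activity 3@1.
Load per hour: hour 1: 10, hour 2: 7, hour 3: 7, hour 4: 7, hour 5: 0, hour 6: 0.
Peak is 10.

10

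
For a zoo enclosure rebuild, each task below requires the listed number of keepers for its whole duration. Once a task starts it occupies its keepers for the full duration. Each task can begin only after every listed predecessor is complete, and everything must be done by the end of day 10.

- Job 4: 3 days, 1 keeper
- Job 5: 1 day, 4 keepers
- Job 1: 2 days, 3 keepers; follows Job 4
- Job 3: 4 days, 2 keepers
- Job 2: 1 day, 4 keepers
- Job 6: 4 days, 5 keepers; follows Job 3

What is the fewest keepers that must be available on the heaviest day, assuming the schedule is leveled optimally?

Early-start (Job 4@1, Job 5@1, Job 1@4, Job 3@1, Job 2@1, Job 6@5) gives peak 11: d1:11  d2:3  d3:3  d4:5  d5:8  d6:5  d7:5  d8:5  d9:0  d10:0.
Shift Job 3→2, Job 2→6, Job 6→7.
Schedule Job 4@1, Job 5@1, Job 1@4, Job 3@2, Job 2@6, Job 6@7: d1:5  d2:3  d3:3  d4:5  d5:5  d6:4  d7:5  d8:5  d9:5  d10:5 — peak 5.
Total keeper-days = 45 over 10 days ⇒ peak ≥ ⌈45/10⌉ = 5, so 5 is optimal.

5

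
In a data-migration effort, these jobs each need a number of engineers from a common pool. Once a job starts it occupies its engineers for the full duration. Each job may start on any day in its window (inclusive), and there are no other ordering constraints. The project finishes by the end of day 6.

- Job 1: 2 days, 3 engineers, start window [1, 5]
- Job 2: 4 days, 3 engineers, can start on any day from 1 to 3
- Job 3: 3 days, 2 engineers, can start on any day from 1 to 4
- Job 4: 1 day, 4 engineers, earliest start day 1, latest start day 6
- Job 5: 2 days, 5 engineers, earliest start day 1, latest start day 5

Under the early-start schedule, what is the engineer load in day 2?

13

At early start, day 2 has: Job 1, Job 2, Job 3, Job 5.
Demand: 3 + 3 + 2 + 5 = 13.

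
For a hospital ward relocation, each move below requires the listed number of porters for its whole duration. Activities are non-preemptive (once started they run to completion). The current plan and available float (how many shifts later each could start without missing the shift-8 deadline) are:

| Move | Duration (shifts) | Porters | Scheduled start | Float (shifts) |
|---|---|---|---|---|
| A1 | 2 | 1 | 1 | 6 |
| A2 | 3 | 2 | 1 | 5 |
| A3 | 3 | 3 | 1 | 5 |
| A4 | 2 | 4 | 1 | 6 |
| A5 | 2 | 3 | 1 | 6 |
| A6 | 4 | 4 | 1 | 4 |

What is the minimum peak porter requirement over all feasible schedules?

Early-start (A1@1, A2@1, A3@1, A4@1, A5@1, A6@1) gives peak 17: s1:17  s2:17  s3:9  s4:4  s5:0  s6:0  s7:0  s8:0.
Shift A3→3, A5→6, A6→4.
Schedule A1@1, A2@1, A3@3, A4@1, A5@6, A6@4: s1:7  s2:7  s3:5  s4:7  s5:7  s6:7  s7:7  s8:0 — peak 7.

7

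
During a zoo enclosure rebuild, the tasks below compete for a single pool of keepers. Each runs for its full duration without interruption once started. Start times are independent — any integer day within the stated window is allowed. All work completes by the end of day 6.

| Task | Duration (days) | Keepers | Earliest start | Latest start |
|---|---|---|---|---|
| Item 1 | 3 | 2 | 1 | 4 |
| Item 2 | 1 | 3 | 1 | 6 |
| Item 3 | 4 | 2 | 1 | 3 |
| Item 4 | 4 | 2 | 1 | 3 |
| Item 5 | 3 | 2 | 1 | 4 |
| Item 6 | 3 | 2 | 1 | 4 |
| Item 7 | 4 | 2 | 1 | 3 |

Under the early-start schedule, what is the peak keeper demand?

Early-start schedule: Item 1@1, Item 2@1, Item 3@1, Item 4@1, Item 5@1, Item 6@1, Item 7@1.
Load per day: day 1: 15, day 2: 12, day 3: 12, day 4: 6, day 5: 0, day 6: 0.
Peak is 15.

15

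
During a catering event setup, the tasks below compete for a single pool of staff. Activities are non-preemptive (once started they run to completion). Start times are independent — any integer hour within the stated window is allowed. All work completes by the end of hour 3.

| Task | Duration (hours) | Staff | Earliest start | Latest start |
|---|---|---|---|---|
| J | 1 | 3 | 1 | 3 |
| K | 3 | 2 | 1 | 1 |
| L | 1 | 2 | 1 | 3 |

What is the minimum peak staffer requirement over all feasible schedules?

5

Early-start (J@1, K@1, L@1) gives peak 7: h1:7  h2:2  h3:2.
Shift L→2.
Schedule J@1, K@1, L@2: h1:5  h2:4  h3:2 — peak 5.
No arrangement of the 9 feasible schedules does better.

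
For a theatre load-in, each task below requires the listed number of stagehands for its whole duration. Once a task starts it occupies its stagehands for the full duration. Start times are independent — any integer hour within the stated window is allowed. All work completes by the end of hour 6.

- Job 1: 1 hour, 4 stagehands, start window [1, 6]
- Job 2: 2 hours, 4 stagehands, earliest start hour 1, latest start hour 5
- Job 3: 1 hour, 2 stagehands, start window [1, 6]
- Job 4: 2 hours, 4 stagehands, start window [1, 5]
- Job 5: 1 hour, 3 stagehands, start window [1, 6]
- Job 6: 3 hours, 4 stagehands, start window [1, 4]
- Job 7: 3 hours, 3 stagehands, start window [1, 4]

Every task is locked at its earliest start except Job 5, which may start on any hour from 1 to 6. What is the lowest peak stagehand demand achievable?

21

Job 5@1: h1:24  h2:15  h3:7  h4:0  h5:0  h6:0 → peak 24
Job 5@2: h1:21  h2:18  h3:7  h4:0  h5:0  h6:0 → peak 21
Job 5@3: h1:21  h2:15  h3:10  h4:0  h5:0  h6:0 → peak 21
Job 5@4: h1:21  h2:15  h3:7  h4:3  h5:0  h6:0 → peak 21
Job 5@5: h1:21  h2:15  h3:7  h4:0  h5:3  h6:0 → peak 21
Job 5@6: h1:21  h2:15  h3:7  h4:0  h5:0  h6:3 → peak 21
Best is Job 5@2, peak 21.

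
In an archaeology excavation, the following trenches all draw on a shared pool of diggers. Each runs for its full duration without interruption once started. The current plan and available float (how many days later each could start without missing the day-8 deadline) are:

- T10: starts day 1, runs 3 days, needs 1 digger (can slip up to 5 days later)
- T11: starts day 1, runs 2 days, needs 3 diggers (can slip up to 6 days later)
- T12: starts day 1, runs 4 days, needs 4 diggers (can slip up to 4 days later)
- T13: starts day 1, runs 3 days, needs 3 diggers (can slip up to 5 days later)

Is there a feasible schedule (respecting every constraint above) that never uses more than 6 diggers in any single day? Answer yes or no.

yes

Schedule T10@1, T11@5, T12@1, T13@5: d1:5  d2:5  d3:5  d4:4  d5:6  d6:6  d7:3  d8:0 — peak 6 ≤ 6.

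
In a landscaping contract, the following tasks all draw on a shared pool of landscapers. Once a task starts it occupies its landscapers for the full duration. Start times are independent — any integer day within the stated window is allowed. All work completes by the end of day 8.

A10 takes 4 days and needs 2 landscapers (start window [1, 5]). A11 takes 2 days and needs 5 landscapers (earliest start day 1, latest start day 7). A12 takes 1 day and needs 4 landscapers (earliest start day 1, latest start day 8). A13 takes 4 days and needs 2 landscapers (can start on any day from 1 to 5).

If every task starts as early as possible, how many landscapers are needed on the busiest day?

13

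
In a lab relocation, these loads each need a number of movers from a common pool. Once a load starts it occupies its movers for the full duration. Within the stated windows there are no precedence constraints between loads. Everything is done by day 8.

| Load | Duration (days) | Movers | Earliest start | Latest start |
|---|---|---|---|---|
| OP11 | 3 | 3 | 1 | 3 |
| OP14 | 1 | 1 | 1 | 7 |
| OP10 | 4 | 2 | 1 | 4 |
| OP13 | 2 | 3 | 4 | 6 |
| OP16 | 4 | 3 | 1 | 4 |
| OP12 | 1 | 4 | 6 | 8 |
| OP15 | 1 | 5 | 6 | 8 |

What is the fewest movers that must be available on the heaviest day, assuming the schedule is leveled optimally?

Early-start (OP11@1, OP14@1, OP10@1, OP13@4, OP16@1, OP12@6, OP15@6) gives peak 9: d1:9  d2:8  d3:8  d4:8  d5:3  d6:9  d7:0  d8:0.
Shift OP14→4, OP10→4, OP13→5, OP12→7, OP15→8.
Schedule OP11@1, OP14@4, OP10@4, OP13@5, OP16@1, OP12@7, OP15@8: d1:6  d2:6  d3:6  d4:6  d5:5  d6:5  d7:6  d8:5 — peak 6.
Total mover-days = 45 over 8 days ⇒ peak ≥ ⌈45/8⌉ = 6, so 6 is optimal.

6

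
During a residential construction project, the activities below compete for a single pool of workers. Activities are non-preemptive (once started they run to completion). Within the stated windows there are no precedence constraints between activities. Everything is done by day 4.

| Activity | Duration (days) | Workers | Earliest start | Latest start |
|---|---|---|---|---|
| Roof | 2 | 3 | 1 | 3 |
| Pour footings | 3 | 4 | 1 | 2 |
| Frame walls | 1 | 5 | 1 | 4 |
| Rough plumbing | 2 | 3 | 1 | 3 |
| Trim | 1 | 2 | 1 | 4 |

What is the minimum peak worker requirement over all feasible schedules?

9

Early-start (Roof@1, Pour footings@1, Frame walls@1, Rough plumbing@1, Trim@1) gives peak 17: d1:17  d2:10  d3:4  d4:0.
Shift Frame walls→4, Rough plumbing→3.
Schedule Roof@1, Pour footings@1, Frame walls@4, Rough plumbing@3, Trim@1: d1:9  d2:7  d3:7  d4:8 — peak 9.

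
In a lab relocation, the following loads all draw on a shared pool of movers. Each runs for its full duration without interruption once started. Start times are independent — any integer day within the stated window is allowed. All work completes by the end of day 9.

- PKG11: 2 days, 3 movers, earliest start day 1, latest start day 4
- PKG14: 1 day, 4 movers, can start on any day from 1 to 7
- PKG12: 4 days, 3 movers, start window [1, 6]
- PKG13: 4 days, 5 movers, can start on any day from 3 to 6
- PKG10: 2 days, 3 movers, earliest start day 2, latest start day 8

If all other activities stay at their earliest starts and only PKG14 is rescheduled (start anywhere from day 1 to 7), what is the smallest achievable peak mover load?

11

PKG14@1: d1:10  d2:9  d3:11  d4:8  d5:5  d6:5  d7:0  d8:0  d9:0 → peak 11
PKG14@2: d1:6  d2:13  d3:11  d4:8  d5:5  d6:5  d7:0  d8:0  d9:0 → peak 13
PKG14@3: d1:6  d2:9  d3:15  d4:8  d5:5  d6:5  d7:0  d8:0  d9:0 → peak 15
PKG14@4: d1:6  d2:9  d3:11  d4:12  d5:5  d6:5  d7:0  d8:0  d9:0 → peak 12
PKG14@5: d1:6  d2:9  d3:11  d4:8  d5:9  d6:5  d7:0  d8:0  d9:0 → peak 11
PKG14@6: d1:6  d2:9  d3:11  d4:8  d5:5  d6:9  d7:0  d8:0  d9:0 → peak 11
PKG14@7: d1:6  d2:9  d3:11  d4:8  d5:5  d6:5  d7:4  d8:0  d9:0 → peak 11
Best is PKG14@1, peak 11.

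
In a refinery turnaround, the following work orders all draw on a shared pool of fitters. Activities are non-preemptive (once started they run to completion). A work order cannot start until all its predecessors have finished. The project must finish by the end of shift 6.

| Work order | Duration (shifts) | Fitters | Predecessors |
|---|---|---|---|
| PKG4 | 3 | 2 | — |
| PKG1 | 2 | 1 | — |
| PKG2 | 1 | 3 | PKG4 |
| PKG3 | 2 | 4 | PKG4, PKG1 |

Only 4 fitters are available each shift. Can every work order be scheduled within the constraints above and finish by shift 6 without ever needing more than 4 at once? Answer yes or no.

yes

Schedule PKG4@1, PKG1@1, PKG2@4, PKG3@5: s1:3  s2:3  s3:2  s4:3  s5:4  s6:4 — peak 4 ≤ 4.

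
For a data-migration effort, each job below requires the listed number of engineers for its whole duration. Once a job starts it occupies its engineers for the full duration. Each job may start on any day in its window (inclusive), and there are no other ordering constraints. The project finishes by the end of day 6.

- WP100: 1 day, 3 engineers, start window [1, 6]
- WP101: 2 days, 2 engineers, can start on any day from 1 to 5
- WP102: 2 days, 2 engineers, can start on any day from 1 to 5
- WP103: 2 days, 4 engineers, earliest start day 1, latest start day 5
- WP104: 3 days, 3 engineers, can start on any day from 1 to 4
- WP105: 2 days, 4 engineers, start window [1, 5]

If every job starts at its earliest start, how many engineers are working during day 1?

At early start, day 1 has: WP100, WP101, WP102, WP103, WP104, WP105.
Demand: 3 + 2 + 2 + 4 + 3 + 4 = 18.

18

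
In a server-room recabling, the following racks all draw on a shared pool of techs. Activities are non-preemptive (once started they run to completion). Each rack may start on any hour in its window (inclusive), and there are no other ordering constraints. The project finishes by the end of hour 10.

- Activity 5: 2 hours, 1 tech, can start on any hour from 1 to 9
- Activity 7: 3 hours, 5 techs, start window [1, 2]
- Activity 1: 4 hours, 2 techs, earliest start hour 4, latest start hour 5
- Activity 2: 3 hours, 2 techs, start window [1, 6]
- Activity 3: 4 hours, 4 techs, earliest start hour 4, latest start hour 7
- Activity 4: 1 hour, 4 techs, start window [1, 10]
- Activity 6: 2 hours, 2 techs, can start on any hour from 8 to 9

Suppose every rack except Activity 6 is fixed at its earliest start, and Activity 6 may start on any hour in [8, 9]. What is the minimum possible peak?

12

Activity 6@8: h1:12  h2:8  h3:7  h4:6  h5:6  h6:6  h7:6  h8:2  h9:2  h10:0 → peak 12
Activity 6@9: h1:12  h2:8  h3:7  h4:6  h5:6  h6:6  h7:6  h8:0  h9:2  h10:2 → peak 12
Best is Activity 6@8, peak 12.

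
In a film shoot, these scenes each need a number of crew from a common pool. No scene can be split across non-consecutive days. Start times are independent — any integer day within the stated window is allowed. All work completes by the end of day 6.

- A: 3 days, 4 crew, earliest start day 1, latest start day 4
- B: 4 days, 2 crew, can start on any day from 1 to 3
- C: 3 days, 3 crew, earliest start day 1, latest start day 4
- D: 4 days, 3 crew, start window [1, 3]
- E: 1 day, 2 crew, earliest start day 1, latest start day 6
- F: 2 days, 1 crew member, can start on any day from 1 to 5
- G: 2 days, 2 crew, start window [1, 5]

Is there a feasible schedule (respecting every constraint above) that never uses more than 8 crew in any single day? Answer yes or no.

no

Total crew member-days = 49; over 6 days the average is 49/6 > 8, so some day must exceed 8.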